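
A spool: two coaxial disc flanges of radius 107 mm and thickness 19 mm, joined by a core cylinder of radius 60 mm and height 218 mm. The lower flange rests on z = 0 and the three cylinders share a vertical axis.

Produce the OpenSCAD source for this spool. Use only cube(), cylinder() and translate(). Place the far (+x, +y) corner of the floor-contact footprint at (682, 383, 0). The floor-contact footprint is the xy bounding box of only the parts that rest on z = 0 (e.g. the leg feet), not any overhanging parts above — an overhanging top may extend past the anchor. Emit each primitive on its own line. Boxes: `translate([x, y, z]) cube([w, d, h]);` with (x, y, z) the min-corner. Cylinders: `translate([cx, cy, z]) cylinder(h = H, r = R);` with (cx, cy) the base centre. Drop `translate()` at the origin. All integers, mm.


translate([575, 276, 0]) cylinder(h = 19, r = 107);
translate([575, 276, 19]) cylinder(h = 218, r = 60);
translate([575, 276, 237]) cylinder(h = 19, r = 107);


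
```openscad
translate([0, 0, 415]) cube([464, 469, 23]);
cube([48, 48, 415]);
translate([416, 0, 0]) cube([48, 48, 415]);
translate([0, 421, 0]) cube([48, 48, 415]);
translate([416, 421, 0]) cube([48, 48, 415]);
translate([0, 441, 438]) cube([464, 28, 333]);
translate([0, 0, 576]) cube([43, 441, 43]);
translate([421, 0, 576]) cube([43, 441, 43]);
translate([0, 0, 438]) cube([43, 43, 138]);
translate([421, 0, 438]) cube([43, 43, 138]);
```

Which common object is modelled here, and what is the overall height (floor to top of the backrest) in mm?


A chair. The overall height is 771 mm.

A slab on four corner posts with a tall panel at the back — a chair. The seat slab sits at z = 415 with thickness 23, and the 333 mm backrest starts at the seat top, so the overall height is 415 + 23 + 333 = 771 mm.


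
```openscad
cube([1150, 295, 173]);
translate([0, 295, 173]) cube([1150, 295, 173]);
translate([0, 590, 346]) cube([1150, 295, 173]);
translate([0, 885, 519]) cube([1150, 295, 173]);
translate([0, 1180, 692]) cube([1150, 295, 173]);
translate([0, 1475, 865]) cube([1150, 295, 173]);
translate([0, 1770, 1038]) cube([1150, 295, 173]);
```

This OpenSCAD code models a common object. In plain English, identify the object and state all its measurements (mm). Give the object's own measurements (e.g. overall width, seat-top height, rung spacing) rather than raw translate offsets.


A straight staircase of 7 solid steps. Each step is 1150 mm wide (x), 295 mm deep (y, the going) and 173 mm tall (the rise). The first step rests on the floor; each subsequent step sits one going further in +y and one rise higher in +z, directly behind and above the previous step with no overlap.


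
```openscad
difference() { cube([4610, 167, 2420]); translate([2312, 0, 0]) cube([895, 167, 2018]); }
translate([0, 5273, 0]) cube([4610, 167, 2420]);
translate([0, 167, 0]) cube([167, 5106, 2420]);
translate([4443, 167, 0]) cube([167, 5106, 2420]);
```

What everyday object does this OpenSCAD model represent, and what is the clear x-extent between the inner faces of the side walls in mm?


A single room. The interior width is 4276 mm.

Four walls enclosing a rectangle with a door in the front wall — a room. Outside width 4610 minus two 167 mm walls gives 4276 mm.


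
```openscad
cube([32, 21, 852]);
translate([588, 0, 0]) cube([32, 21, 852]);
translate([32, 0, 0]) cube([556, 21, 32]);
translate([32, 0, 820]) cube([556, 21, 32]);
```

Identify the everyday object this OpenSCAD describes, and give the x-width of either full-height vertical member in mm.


A picture frame. The border width is 32 mm.

Four thin pieces enclosing a rectangular opening — a picture frame. The two full-height stiles are 852 mm tall; the top rail sits at z = 820 and is 32 mm tall, so the border above the opening is 852 − 820 = 32 mm, matching the stile x-width.


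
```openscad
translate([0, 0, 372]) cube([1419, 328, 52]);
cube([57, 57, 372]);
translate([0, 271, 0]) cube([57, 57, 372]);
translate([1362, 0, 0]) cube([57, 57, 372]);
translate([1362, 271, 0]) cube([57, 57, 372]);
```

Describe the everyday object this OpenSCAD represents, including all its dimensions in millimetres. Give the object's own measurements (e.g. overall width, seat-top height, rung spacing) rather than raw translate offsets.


A long wooden bench with a 1419 mm (x) × 328 mm (y) seat, 52 mm thick, its top surface 424 mm above the floor. Four 57 mm square legs at the seat corners, flush with the edges, run from z = 0 to the seat underside.


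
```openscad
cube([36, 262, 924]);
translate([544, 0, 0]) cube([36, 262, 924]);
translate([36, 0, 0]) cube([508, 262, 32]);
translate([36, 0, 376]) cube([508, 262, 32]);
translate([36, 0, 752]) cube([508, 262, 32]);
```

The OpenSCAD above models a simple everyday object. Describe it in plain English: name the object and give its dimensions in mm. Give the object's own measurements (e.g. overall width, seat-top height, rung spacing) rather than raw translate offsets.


An open bookshelf. Two side panels, each 36 mm thick, 262 mm deep and 924 mm tall, stand 580 mm apart (outside-to-outside). Between them sit 3 shelves, each 32 mm thick and 262 mm deep, spanning the full gap between the sides. The bottom shelf rests on the floor (its underside at z = 0) and the clear gap between one shelf's top and the next shelf's underside is 344 mm.


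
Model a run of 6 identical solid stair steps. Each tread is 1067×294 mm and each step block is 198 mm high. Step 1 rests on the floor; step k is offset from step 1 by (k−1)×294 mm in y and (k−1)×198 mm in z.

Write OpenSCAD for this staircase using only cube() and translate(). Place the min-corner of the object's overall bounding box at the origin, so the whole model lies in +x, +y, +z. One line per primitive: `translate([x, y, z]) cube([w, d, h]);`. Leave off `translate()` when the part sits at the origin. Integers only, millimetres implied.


cube([1067, 294, 198]);
translate([0, 294, 198]) cube([1067, 294, 198]);
translate([0, 588, 396]) cube([1067, 294, 198]);
translate([0, 882, 594]) cube([1067, 294, 198]);
translate([0, 1176, 792]) cube([1067, 294, 198]);
translate([0, 1470, 990]) cube([1067, 294, 198]);


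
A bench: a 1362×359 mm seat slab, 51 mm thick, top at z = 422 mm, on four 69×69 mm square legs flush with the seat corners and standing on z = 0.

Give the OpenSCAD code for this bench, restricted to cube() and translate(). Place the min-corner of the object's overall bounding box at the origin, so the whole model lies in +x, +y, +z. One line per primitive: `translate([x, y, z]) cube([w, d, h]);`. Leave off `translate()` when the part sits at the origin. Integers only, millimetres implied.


// leg_h = 422 − 51 = 371
translate([0, 0, 371]) cube([1362, 359, 51]);
cube([69, 69, 371]);
translate([0, 290, 0]) cube([69, 69, 371]);
translate([1293, 0, 0]) cube([69, 69, 371]);
translate([1293, 290, 0]) cube([69, 69, 371]);


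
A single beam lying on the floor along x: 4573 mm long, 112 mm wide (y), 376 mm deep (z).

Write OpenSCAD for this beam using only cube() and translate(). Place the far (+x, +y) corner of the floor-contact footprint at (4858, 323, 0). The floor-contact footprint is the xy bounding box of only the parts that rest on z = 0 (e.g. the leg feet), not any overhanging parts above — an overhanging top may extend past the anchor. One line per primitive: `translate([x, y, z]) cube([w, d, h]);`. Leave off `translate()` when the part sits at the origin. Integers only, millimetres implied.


translate([285, 211, 0]) cube([4573, 112, 376]);


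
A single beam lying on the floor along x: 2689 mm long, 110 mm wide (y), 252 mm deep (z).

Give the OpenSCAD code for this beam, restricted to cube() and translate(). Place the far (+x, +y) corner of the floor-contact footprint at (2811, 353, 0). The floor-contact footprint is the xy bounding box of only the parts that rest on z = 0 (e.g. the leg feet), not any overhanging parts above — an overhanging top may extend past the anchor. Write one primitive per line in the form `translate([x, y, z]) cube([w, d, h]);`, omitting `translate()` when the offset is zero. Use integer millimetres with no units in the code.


translate([122, 243, 0]) cube([2689, 110, 252]);


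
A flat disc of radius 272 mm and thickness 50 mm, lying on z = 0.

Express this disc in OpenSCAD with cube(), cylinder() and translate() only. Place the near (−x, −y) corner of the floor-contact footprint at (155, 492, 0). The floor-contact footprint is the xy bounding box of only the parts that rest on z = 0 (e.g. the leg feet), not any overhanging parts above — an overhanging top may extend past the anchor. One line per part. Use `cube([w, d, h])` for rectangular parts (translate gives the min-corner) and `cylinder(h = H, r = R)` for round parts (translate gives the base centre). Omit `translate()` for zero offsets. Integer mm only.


translate([427, 764, 0]) cylinder(h = 50, r = 272);


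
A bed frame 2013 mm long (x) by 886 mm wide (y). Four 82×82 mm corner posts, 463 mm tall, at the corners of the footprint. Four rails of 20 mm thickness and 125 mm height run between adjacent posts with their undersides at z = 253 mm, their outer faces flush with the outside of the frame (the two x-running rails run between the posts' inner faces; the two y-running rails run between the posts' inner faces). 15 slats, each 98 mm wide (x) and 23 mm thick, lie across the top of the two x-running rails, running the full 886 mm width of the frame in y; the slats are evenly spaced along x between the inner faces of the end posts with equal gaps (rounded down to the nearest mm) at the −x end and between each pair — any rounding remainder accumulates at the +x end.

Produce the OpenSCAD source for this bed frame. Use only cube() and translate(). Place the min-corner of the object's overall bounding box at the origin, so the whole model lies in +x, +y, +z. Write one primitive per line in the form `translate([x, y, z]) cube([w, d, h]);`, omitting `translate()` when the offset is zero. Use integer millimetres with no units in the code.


// slat z = rail_z + rail_h = 253 + 125 = 378
// slat gap = ⌊(1849 − 15·98) / 16⌋ = 23
cube([82, 82, 463]);
translate([0, 804, 0]) cube([82, 82, 463]);
translate([1931, 0, 0]) cube([82, 82, 463]);
translate([1931, 804, 0]) cube([82, 82, 463]);
translate([82, 0, 253]) cube([1849, 20, 125]);
translate([82, 866, 253]) cube([1849, 20, 125]);
translate([0, 82, 253]) cube([20, 722, 125]);
translate([1993, 82, 253]) cube([20, 722, 125]);
translate([105, 0, 378]) cube([98, 886, 23]);
translate([226, 0, 378]) cube([98, 886, 23]);
translate([347, 0, 378]) cube([98, 886, 23]);
translate([468, 0, 378]) cube([98, 886, 23]);
translate([589, 0, 378]) cube([98, 886, 23]);
translate([710, 0, 378]) cube([98, 886, 23]);
translate([831, 0, 378]) cube([98, 886, 23]);
translate([952, 0, 378]) cube([98, 886, 23]);
translate([1073, 0, 378]) cube([98, 886, 23]);
translate([1194, 0, 378]) cube([98, 886, 23]);
translate([1315, 0, 378]) cube([98, 886, 23]);
translate([1436, 0, 378]) cube([98, 886, 23]);
translate([1557, 0, 378]) cube([98, 886, 23]);
translate([1678, 0, 378]) cube([98, 886, 23]);
translate([1799, 0, 378]) cube([98, 886, 23]);


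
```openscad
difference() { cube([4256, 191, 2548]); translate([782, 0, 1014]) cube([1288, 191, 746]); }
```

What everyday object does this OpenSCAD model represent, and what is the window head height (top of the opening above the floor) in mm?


A wall with a window opening. The window head height is 1760 mm.

A wall with a rectangular opening subtracted — a window. Sill at z = 1014, opening 746 mm tall, so the head is at 1014 + 746 = 1760 mm.


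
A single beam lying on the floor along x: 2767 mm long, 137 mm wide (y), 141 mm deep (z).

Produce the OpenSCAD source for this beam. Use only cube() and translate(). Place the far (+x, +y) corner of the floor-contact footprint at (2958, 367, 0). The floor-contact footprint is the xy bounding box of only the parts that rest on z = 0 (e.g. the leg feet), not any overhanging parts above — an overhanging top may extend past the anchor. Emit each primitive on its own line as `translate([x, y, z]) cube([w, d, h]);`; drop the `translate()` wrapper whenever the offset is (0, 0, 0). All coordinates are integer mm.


translate([191, 230, 0]) cube([2767, 137, 141]);


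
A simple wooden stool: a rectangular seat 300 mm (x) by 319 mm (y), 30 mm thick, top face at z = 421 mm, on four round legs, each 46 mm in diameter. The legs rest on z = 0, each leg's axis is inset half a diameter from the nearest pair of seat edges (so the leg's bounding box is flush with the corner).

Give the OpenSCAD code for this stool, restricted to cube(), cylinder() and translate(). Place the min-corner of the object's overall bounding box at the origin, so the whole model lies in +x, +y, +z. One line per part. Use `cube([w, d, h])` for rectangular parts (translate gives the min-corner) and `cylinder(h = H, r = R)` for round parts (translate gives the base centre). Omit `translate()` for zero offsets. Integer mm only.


translate([0, 0, 391]) cube([300, 319, 30]);
translate([23, 23, 0]) cylinder(h = 391, r = 23);
translate([277, 23, 0]) cylinder(h = 391, r = 23);
translate([23, 296, 0]) cylinder(h = 391, r = 23);
translate([277, 296, 0]) cylinder(h = 391, r = 23);


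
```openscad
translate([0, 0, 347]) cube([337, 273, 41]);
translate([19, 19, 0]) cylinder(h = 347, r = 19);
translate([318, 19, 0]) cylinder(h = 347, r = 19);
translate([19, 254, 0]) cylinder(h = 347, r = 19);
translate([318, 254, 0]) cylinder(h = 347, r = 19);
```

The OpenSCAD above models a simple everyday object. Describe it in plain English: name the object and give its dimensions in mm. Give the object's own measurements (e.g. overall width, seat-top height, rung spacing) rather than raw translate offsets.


A simple wooden stool: a rectangular seat 337 mm (x) by 273 mm (y), 41 mm thick, top face at z = 388 mm, on four round legs, each 38 mm in diameter. The legs rest on z = 0, each leg's axis is inset half a diameter from the nearest pair of seat edges (so the leg's bounding box is flush with the corner).


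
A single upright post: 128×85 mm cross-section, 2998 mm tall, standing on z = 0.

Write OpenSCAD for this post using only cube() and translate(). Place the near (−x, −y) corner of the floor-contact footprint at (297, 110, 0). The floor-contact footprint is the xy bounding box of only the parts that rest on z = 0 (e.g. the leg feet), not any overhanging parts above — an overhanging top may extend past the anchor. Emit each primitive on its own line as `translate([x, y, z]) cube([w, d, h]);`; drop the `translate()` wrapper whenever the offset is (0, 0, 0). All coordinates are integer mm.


translate([297, 110, 0]) cube([128, 85, 2998]);


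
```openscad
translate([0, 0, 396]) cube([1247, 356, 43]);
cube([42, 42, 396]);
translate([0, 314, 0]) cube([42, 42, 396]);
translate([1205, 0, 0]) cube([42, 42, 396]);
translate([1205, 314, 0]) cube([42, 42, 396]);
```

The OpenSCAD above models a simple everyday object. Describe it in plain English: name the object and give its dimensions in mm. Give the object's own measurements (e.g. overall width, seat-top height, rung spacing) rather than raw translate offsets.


A bench: a 1247×356 mm seat slab, 43 mm thick, top at z = 439 mm, on four 42×42 mm square legs flush with the seat corners and standing on z = 0.


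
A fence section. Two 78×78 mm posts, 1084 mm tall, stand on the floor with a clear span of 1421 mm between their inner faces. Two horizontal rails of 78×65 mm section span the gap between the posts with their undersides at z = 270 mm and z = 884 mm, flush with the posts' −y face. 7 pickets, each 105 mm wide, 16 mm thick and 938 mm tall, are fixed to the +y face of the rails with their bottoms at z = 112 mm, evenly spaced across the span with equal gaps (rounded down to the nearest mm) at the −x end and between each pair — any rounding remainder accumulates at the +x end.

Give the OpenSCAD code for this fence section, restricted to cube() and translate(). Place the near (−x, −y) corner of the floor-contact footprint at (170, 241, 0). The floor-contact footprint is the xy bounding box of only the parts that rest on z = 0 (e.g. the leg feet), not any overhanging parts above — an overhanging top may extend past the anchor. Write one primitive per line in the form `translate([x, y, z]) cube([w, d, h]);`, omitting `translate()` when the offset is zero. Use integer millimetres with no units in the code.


translate([170, 241, 0]) cube([78, 78, 1084]);
translate([1669, 241, 0]) cube([78, 78, 1084]);
translate([248, 241, 270]) cube([1421, 78, 65]);
translate([248, 241, 884]) cube([1421, 78, 65]);
translate([333, 319, 112]) cube([105, 16, 938]);
translate([523, 319, 112]) cube([105, 16, 938]);
translate([713, 319, 112]) cube([105, 16, 938]);
translate([903, 319, 112]) cube([105, 16, 938]);
translate([1093, 319, 112]) cube([105, 16, 938]);
translate([1283, 319, 112]) cube([105, 16, 938]);
translate([1473, 319, 112]) cube([105, 16, 938]);


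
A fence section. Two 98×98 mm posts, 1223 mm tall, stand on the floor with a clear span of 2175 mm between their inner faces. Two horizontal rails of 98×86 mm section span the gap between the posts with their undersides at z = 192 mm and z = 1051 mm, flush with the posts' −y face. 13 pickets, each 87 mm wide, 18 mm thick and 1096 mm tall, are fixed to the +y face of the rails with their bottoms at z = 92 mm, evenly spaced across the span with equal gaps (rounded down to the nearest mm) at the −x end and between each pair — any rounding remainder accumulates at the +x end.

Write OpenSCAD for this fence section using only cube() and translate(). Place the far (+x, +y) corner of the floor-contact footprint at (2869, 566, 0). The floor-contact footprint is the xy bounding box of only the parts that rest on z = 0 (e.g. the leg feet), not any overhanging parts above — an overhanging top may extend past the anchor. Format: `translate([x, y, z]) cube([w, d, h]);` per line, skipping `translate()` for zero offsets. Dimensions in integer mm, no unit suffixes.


translate([498, 468, 0]) cube([98, 98, 1223]);
translate([2771, 468, 0]) cube([98, 98, 1223]);
translate([596, 468, 192]) cube([2175, 98, 86]);
translate([596, 468, 1051]) cube([2175, 98, 86]);
translate([670, 566, 92]) cube([87, 18, 1096]);
translate([831, 566, 92]) cube([87, 18, 1096]);
translate([992, 566, 92]) cube([87, 18, 1096]);
translate([1153, 566, 92]) cube([87, 18, 1096]);
translate([1314, 566, 92]) cube([87, 18, 1096]);
translate([1475, 566, 92]) cube([87, 18, 1096]);
translate([1636, 566, 92]) cube([87, 18, 1096]);
translate([1797, 566, 92]) cube([87, 18, 1096]);
translate([1958, 566, 92]) cube([87, 18, 1096]);
translate([2119, 566, 92]) cube([87, 18, 1096]);
translate([2280, 566, 92]) cube([87, 18, 1096]);
translate([2441, 566, 92]) cube([87, 18, 1096]);
translate([2602, 566, 92]) cube([87, 18, 1096]);


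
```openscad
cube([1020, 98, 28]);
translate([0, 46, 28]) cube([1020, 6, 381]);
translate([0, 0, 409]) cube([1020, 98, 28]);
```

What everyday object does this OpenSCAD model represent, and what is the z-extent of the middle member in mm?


An I-beam. The web height is 381 mm.

Two wide flanges with a thin centred web — an I-beam. Overall 437 mm minus two 28 mm flanges gives a web of 437 − 2·28 = 381 mm.


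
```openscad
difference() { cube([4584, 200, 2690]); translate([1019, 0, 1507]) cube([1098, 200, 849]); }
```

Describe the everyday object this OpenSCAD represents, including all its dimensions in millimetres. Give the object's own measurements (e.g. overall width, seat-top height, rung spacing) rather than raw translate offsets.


A wall 4584 mm long (x), 200 mm thick (y), 2690 mm tall, with a rectangular window opening cut through it. The opening is 1098 mm wide and 849 mm tall; its sill is at z = 1507 mm and its near (−x) edge is 1019 mm from the wall's −x end. The opening passes through the full wall thickness.


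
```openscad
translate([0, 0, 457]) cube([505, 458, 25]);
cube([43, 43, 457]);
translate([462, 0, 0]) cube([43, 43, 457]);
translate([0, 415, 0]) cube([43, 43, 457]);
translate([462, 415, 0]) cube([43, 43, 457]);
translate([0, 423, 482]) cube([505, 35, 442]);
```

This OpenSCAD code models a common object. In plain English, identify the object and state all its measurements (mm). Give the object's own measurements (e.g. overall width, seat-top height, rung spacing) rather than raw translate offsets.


A chair. The seat is a 505×458×25 mm slab with its top at z = 482 mm, on four 43×43 mm corner legs (flush with the seat edges, standing on z = 0). A flat backrest 35 mm thick, 442 mm tall, spans the full seat width and rises from the seat top along its +y edge, rear face flush with the rear of the seat.


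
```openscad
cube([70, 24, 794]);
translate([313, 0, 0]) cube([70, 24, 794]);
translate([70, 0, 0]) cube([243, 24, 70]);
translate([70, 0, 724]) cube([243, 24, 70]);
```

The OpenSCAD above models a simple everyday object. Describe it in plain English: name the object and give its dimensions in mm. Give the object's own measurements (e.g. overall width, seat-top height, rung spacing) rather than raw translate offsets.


A rectangular picture frame lying in the x–z plane (depth along y). The opening is 243 mm wide (x) by 654 mm tall (z), surrounded by a border 70 mm wide on all four sides. The frame is 24 mm deep and is made of two full-height vertical stiles with two horizontal rails fitted between them.


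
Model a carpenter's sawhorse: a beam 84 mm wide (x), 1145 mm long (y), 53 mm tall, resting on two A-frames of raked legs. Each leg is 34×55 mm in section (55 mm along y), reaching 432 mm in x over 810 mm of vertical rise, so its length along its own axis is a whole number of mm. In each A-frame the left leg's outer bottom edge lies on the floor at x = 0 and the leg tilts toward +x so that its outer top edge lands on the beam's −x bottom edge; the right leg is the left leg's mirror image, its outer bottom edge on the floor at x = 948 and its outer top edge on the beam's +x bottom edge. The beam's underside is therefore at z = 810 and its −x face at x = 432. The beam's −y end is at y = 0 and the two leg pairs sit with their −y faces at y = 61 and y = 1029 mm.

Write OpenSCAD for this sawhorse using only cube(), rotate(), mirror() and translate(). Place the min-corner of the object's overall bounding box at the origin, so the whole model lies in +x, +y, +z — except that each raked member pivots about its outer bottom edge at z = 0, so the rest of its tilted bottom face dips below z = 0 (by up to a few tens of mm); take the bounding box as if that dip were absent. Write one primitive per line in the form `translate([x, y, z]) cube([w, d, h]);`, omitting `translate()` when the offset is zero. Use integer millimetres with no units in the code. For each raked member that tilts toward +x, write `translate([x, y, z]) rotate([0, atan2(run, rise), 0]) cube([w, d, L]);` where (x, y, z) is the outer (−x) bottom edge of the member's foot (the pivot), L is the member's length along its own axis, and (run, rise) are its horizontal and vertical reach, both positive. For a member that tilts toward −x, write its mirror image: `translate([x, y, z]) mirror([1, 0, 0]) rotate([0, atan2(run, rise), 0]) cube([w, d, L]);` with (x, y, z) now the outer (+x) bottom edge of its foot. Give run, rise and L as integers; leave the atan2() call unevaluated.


translate([432, 0, 810]) cube([84, 1145, 53]);
translate([0, 61, 0]) rotate([0, atan2(432, 810), 0]) cube([34, 55, 918]);
translate([948, 61, 0]) mirror([1, 0, 0]) rotate([0, atan2(432, 810), 0]) cube([34, 55, 918]);
translate([0, 1029, 0]) rotate([0, atan2(432, 810), 0]) cube([34, 55, 918]);
translate([948, 1029, 0]) mirror([1, 0, 0]) rotate([0, atan2(432, 810), 0]) cube([34, 55, 918]);


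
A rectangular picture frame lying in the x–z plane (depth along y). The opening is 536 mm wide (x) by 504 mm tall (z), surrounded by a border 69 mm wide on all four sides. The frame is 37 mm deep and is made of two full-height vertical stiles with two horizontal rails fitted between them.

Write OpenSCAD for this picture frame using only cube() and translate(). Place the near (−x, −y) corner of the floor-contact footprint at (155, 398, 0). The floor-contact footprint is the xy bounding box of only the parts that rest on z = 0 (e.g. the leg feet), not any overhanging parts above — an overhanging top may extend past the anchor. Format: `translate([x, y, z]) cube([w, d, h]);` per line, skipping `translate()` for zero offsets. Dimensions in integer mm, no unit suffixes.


translate([155, 398, 0]) cube([69, 37, 642]);
translate([760, 398, 0]) cube([69, 37, 642]);
translate([224, 398, 0]) cube([536, 37, 69]);
translate([224, 398, 573]) cube([536, 37, 69]);


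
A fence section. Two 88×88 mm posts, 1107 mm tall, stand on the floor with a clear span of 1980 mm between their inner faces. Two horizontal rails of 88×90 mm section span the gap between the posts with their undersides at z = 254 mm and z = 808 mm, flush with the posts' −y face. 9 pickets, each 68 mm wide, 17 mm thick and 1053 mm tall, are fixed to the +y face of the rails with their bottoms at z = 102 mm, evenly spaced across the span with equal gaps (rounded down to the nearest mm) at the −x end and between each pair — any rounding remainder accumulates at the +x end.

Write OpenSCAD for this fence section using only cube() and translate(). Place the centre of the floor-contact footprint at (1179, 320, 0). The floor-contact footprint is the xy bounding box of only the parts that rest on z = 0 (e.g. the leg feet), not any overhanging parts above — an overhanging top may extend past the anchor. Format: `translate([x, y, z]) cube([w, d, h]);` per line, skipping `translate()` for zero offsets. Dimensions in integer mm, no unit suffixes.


translate([101, 276, 0]) cube([88, 88, 1107]);
translate([2169, 276, 0]) cube([88, 88, 1107]);
translate([189, 276, 254]) cube([1980, 88, 90]);
translate([189, 276, 808]) cube([1980, 88, 90]);
translate([325, 364, 102]) cube([68, 17, 1053]);
translate([529, 364, 102]) cube([68, 17, 1053]);
translate([733, 364, 102]) cube([68, 17, 1053]);
translate([937, 364, 102]) cube([68, 17, 1053]);
translate([1141, 364, 102]) cube([68, 17, 1053]);
translate([1345, 364, 102]) cube([68, 17, 1053]);
translate([1549, 364, 102]) cube([68, 17, 1053]);
translate([1753, 364, 102]) cube([68, 17, 1053]);
translate([1957, 364, 102]) cube([68, 17, 1053]);


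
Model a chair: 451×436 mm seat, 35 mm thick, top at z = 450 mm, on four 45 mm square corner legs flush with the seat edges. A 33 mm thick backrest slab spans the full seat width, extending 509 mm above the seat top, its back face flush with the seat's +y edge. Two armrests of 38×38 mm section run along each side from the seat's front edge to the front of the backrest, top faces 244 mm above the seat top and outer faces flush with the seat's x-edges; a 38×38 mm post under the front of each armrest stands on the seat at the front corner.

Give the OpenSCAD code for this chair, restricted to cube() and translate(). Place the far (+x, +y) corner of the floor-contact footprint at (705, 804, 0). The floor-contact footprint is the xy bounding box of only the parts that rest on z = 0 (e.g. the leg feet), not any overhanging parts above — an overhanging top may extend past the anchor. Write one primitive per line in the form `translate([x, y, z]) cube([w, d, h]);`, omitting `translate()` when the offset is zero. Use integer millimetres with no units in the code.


// leg_h = 450 - 35 = 415
// arm post h = 244 - 38 = 206
translate([254, 368, 415]) cube([451, 436, 35]);
translate([254, 368, 0]) cube([45, 45, 415]);
translate([660, 368, 0]) cube([45, 45, 415]);
translate([254, 759, 0]) cube([45, 45, 415]);
translate([660, 759, 0]) cube([45, 45, 415]);
translate([254, 771, 450]) cube([451, 33, 509]);
translate([254, 368, 656]) cube([38, 403, 38]);
translate([667, 368, 656]) cube([38, 403, 38]);
translate([254, 368, 450]) cube([38, 38, 206]);
translate([667, 368, 450]) cube([38, 38, 206]);


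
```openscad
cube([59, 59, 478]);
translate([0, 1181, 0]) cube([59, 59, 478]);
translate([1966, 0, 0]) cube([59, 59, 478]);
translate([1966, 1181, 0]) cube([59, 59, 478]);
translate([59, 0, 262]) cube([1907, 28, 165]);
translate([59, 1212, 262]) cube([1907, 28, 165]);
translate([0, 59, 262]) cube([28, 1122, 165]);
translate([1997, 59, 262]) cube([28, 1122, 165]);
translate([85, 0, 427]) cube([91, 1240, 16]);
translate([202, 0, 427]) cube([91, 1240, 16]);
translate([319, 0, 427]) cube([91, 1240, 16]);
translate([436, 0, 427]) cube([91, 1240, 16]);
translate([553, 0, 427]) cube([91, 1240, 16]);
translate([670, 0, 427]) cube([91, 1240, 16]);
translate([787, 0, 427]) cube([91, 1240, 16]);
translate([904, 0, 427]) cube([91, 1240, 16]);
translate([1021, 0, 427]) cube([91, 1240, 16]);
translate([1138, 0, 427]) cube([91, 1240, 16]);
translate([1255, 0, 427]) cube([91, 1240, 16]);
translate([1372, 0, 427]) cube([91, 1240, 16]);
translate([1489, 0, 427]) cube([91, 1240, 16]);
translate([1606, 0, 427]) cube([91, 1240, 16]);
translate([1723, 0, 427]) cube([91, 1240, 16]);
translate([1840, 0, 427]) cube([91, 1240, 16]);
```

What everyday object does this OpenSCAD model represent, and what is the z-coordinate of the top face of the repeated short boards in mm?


A bed frame. The slat-top height is 443 mm.

Four posts, four rails, and a row of slats — a bed frame. Slats sit on the rails at z = 262 + 165 = 427; with slat thickness 16, the top is 443 mm.


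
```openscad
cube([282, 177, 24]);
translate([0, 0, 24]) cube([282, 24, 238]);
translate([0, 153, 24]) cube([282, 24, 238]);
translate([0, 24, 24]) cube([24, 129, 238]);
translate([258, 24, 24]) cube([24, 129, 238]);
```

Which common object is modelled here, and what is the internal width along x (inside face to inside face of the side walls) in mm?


An open box. The internal width is 234 mm.

A 282×177 base slab with four walls standing on it — an open box. The base is 282 mm wide and the walls are 24 mm thick, so the internal width is 282 − 2 × 24 = 234 mm.


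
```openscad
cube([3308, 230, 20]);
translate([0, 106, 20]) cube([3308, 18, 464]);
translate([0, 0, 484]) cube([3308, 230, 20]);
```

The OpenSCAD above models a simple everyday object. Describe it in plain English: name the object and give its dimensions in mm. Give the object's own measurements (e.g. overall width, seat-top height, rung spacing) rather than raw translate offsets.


An I-beam lying along x, 3308 mm long. Overall section height 504 mm. Two flanges 230 mm wide (y) and 20 mm thick, one on the floor and one at the top; a web 18 mm thick runs between them, centred on the flange width.


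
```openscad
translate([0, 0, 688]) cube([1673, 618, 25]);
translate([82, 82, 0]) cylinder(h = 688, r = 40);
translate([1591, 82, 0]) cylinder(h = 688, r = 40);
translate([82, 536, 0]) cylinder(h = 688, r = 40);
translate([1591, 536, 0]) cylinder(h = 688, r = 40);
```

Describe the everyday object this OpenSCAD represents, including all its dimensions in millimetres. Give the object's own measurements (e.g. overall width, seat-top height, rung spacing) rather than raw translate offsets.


A table: top 1673 mm (x) × 618 mm (y), 25 mm thick, upper face at z = 713 mm, on four round legs of 80 mm diameter, each leg's bounding box inset 42 mm from the nearest pair of top edges from z = 0 to the bottom of the top.


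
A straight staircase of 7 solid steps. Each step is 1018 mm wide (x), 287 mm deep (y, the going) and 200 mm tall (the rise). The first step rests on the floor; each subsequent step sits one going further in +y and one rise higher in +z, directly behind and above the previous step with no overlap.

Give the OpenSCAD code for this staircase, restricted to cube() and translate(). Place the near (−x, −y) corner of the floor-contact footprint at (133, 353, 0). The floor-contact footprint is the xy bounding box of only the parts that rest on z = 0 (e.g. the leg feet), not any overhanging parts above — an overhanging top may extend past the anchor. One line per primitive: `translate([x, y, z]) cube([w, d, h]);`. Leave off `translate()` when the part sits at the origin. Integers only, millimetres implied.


translate([133, 353, 0]) cube([1018, 287, 200]);
translate([133, 640, 200]) cube([1018, 287, 200]);
translate([133, 927, 400]) cube([1018, 287, 200]);
translate([133, 1214, 600]) cube([1018, 287, 200]);
translate([133, 1501, 800]) cube([1018, 287, 200]);
translate([133, 1788, 1000]) cube([1018, 287, 200]);
translate([133, 2075, 1200]) cube([1018, 287, 200]);


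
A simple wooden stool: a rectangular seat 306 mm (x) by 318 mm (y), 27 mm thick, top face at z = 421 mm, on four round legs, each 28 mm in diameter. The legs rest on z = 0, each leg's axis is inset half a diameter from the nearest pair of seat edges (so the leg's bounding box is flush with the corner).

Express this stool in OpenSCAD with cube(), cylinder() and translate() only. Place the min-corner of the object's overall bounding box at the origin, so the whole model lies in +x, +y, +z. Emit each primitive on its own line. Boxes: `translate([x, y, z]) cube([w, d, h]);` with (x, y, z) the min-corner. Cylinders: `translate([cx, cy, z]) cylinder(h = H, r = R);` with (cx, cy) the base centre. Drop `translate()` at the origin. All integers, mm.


// leg_h = 421 - 27 = 394
translate([0, 0, 394]) cube([306, 318, 27]);
translate([14, 14, 0]) cylinder(h = 394, r = 14);
translate([292, 14, 0]) cylinder(h = 394, r = 14);
translate([14, 304, 0]) cylinder(h = 394, r = 14);
translate([292, 304, 0]) cylinder(h = 394, r = 14);


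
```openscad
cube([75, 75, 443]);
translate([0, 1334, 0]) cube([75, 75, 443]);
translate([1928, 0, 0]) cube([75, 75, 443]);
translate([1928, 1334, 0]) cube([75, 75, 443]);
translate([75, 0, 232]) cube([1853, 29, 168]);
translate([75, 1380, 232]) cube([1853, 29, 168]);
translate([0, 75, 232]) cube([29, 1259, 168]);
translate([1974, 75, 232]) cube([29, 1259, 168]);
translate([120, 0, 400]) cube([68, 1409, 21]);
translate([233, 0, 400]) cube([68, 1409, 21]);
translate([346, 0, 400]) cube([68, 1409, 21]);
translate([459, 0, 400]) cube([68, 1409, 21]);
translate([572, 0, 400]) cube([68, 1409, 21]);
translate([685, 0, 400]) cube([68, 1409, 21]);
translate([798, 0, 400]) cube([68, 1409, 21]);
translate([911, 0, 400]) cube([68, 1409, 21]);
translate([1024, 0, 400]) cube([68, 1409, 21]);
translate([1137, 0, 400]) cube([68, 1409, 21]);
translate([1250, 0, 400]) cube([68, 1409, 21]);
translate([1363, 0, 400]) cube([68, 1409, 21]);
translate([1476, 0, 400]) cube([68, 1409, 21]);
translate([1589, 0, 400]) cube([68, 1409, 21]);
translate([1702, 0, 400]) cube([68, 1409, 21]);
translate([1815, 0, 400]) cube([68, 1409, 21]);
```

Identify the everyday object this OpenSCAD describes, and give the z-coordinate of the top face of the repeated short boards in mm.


A bed frame. The slat-top height is 421 mm.

Four posts, four rails, and a row of slats — a bed frame. Slats sit on the rails at z = 232 + 168 = 400; with slat thickness 21, the top is 421 mm.


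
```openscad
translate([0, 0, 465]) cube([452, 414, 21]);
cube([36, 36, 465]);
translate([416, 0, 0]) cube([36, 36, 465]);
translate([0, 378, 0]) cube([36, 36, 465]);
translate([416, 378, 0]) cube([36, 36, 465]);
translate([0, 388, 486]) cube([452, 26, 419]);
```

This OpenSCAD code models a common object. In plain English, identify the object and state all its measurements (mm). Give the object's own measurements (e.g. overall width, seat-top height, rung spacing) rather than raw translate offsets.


A chair. The seat is a 452×414×21 mm slab with its top at z = 486 mm, on four 36×36 mm corner legs (flush with the seat edges, standing on z = 0). A flat backrest 26 mm thick, 419 mm tall, spans the full seat width and rises from the seat top along its +y edge, rear face flush with the rear of the seat.


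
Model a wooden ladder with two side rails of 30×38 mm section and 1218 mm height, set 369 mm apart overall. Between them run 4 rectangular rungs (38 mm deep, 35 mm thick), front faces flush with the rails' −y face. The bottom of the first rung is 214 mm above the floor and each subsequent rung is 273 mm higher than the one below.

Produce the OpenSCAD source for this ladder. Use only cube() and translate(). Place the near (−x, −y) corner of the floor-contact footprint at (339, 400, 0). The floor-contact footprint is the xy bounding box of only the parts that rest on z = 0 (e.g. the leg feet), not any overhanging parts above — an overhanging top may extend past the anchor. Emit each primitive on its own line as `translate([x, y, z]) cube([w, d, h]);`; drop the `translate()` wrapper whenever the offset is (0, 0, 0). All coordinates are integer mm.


translate([339, 400, 0]) cube([30, 38, 1218]);
translate([678, 400, 0]) cube([30, 38, 1218]);
translate([369, 400, 214]) cube([309, 38, 35]);
translate([369, 400, 487]) cube([309, 38, 35]);
translate([369, 400, 760]) cube([309, 38, 35]);
translate([369, 400, 1033]) cube([309, 38, 35]);


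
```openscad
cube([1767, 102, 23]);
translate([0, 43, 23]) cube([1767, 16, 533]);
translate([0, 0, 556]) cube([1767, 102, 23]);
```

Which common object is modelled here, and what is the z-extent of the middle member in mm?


An I-beam. The web height is 533 mm.

Two wide flanges with a thin centred web — an I-beam. Overall 579 mm minus two 23 mm flanges gives a web of 579 − 2·23 = 533 mm.


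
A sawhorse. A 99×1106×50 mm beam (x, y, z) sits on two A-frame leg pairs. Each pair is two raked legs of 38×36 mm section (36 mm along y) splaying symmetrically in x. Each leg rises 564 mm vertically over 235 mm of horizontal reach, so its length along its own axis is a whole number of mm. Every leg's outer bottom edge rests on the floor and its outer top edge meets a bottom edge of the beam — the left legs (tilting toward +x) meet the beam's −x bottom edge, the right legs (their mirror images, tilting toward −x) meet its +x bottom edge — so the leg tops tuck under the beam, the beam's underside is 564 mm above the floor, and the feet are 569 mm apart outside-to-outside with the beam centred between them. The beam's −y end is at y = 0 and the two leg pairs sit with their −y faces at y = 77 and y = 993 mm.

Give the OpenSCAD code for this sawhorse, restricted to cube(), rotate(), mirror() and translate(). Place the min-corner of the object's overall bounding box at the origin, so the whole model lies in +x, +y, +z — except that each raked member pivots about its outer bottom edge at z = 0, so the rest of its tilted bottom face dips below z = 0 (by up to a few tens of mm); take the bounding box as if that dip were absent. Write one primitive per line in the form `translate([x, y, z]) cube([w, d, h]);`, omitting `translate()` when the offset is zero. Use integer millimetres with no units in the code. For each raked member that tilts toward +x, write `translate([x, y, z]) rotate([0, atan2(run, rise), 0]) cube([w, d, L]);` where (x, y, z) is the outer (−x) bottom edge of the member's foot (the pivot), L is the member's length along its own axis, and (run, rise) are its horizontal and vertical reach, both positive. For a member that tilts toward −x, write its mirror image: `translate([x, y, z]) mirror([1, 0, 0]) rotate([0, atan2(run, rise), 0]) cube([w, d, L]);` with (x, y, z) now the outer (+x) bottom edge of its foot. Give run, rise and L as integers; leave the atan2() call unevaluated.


translate([235, 0, 564]) cube([99, 1106, 50]);
translate([0, 77, 0]) rotate([0, atan2(235, 564), 0]) cube([38, 36, 611]);
translate([569, 77, 0]) mirror([1, 0, 0]) rotate([0, atan2(235, 564), 0]) cube([38, 36, 611]);
translate([0, 993, 0]) rotate([0, atan2(235, 564), 0]) cube([38, 36, 611]);
translate([569, 993, 0]) mirror([1, 0, 0]) rotate([0, atan2(235, 564), 0]) cube([38, 36, 611]);


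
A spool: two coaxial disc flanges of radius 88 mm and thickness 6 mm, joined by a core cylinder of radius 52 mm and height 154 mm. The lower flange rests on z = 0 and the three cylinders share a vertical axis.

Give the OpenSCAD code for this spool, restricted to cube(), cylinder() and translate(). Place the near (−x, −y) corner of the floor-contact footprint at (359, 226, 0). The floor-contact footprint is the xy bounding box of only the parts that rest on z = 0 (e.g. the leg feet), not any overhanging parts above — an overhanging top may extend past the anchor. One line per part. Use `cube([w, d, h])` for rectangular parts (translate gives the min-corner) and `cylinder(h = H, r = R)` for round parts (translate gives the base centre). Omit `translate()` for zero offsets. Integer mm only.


translate([447, 314, 0]) cylinder(h = 6, r = 88);
translate([447, 314, 6]) cylinder(h = 154, r = 52);
translate([447, 314, 160]) cylinder(h = 6, r = 88);
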